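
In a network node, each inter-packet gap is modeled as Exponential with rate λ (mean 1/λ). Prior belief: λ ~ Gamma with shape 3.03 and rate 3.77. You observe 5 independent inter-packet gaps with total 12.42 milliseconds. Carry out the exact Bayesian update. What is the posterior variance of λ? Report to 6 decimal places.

0.030635

With a Gamma(shape α, rate β) prior on the exponential rate λ, the posterior after n observations with total T = Σxᵢ is Gamma(α+n, β+T).
Posterior: Gamma(3.03+5, 3.77+12.42) = Gamma(8.03, 16.19).
Var = α/β² = 0.030635.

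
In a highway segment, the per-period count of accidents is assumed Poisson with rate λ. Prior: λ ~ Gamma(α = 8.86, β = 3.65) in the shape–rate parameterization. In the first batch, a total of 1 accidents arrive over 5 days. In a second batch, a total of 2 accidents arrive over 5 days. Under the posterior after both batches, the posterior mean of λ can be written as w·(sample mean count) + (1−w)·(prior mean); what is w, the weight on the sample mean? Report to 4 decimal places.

With a Gamma(shape α, rate β) prior, the Poisson likelihood is conjugate: the posterior is Gamma(α + ΣXᵢ, β + n).
Total number of days: n = 5 + 5 = 10.
Posterior mean = (α₀+S)/(β₀+n) = [n/(β₀+n)]·(S/n) + [β₀/(β₀+n)]·(α₀/β₀), so only n and β₀ enter the weight.
Weight on data w = n/(β₀+n) = 10/(3.65+10) = 10/13.65 = 0.7326.

0.7326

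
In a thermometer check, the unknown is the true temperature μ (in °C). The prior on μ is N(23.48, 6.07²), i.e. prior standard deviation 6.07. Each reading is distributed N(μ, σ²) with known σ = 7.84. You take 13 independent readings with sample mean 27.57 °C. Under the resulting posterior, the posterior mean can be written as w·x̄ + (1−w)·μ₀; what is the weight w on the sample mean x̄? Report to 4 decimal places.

0.8863

For Normal data with known variance σ², a Normal(μ₀, σ₀²) prior on μ is conjugate. Posterior precision = 1/σ₀² + n/σ²; posterior mean is the precision-weighted average of μ₀ and x̄.
σ₀² = 6.07² = 36.8449, σ² = 7.84² = 61.4656. Prior precision 1/σ₀² = 1/36.8449; data precision n/σ² = 13/61.4656.
w = (n/σ²)/(1/σ₀² + n/σ²) = n·σ₀²/(σ² + n·σ₀²) = 13·36.8449/(61.4656 + 13·36.8449) = 478.9837/540.4493 = 0.8863.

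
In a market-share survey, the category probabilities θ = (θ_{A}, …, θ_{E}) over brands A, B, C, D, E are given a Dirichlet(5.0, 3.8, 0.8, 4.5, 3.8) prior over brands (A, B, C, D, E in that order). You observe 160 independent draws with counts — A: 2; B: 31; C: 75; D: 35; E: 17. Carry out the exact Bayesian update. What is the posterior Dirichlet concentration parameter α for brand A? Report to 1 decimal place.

7.0

The Dirichlet prior is conjugate to the Multinomial likelihood: each posterior αⱼ = prior αⱼ + observed count nⱼ.
Posterior concentration: (7.0, 34.8, 75.8, 39.5, 20.8), total = 177.9.
α_{A} = 5.0 + 2 = 7.0.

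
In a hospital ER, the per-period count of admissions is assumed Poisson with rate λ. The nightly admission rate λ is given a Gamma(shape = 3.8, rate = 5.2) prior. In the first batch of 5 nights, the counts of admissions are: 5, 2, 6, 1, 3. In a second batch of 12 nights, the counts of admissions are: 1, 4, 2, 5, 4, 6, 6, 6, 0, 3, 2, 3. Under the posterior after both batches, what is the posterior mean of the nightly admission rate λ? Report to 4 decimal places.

2.8288

With a Gamma(shape α, rate β) prior, the Poisson likelihood is conjugate: the posterior is Gamma(α + ΣXᵢ, β + n).
Batch 1: sum of counts S = 17 over n = 5 nights.
After batch 1: Gamma(α+S, β+n) = Gamma(3.8+17, 5.2+5) = Gamma(20.8, 10.2).
Batch 2: sum of counts S = 42 over n = 12 nights.
After batch 2: Gamma(α+S, β+n) = Gamma(20.8+42, 10.2+12) = Gamma(62.8, 22.2).
Posterior mean = α/β = 62.8/22.2 = 2.8288.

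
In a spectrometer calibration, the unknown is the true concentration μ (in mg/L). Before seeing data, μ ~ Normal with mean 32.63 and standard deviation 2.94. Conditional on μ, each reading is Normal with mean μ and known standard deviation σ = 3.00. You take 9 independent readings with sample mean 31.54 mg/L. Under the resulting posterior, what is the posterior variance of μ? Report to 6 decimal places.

0.896304

For Normal data with known variance σ², a Normal(μ₀, σ₀²) prior on μ is conjugate. Posterior precision = 1/σ₀² + n/σ²; posterior mean is the precision-weighted average of μ₀ and x̄.
σ₀² = 2.94² = 8.6436, σ² = 3.00² = 9; σ² + n·σ₀² = 9 + 9·8.6436 = 86.7924.
Posterior precision = 1/σ₀² + n/σ² = 1/8.6436 + 9/9 = (σ² + n·σ₀²)/(σ₀²σ²) = 86.7924/(8.6436·9); posterior variance σₙ² = σ₀²σ²/(σ² + n·σ₀²) = 8.6436·9/86.7924 = 0.896304.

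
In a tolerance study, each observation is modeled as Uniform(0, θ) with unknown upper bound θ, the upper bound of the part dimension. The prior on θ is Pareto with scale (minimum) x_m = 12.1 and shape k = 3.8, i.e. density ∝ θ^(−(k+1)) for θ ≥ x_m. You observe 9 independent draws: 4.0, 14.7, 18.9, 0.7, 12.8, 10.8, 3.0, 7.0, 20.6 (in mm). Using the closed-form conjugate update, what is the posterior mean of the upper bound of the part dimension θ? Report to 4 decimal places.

22.3458

A Pareto(scale x_m, shape k) prior on the upper bound θ of Uniform(0, θ) is conjugate: posterior is Pareto(max(x_m, max xᵢ), k + n).
Sample maximum = 20.6; prior scale x_m = 12.1 → posterior scale = max = 20.6.
Posterior shape = 3.8 + 9 = 12.8.
E[θ|data] = k·x_m/(k−1) = 12.8·20.6/11.8 = 22.3458.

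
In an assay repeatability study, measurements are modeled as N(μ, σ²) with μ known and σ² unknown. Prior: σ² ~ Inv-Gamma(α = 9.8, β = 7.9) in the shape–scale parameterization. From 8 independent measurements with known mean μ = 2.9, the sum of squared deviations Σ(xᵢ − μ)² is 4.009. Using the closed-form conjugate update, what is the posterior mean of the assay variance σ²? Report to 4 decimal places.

With known mean μ and an Inverse-Gamma(α, β) prior on σ², the Normal likelihood is conjugate: posterior is Inv-Gamma(α + n/2, β + Σ(xᵢ−μ)²/2).
Posterior: Inv-Gamma(9.8 + 8/2, 7.9 + 4.009/2) = Inv-Gamma(13.80, 9.9045).
E[σ²|data] = β/(α−1) = 9.9045/12.80 = 0.7738.

0.7738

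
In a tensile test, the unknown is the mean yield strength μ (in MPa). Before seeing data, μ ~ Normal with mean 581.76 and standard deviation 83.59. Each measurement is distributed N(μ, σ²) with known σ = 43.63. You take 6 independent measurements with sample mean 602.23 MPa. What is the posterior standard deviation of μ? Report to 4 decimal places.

For Normal data with known variance σ², a Normal(μ₀, σ₀²) prior on μ is conjugate. Posterior precision = 1/σ₀² + n/σ²; posterior mean is the precision-weighted average of μ₀ and x̄.
σ₀² = 83.59² = 6987.2881, σ² = 43.63² = 1903.5769; σ² + n·σ₀² = 1903.5769 + 6·6987.2881 = 43827.3055.
Posterior precision = 1/σ₀² + n/σ² = 1/6987.2881 + 6/1903.5769 = (σ² + n·σ₀²)/(σ₀²σ²) = 43827.3055/(6987.2881·1903.5769); posterior variance σₙ² = σ₀²σ²/(σ² + n·σ₀²) = 6987.2881·1903.5769/43827.3055 = 303.482956.
Posterior SD = √σₙ² = √(6987.2881·1903.5769/43827.3055) = 17.4208.

17.4208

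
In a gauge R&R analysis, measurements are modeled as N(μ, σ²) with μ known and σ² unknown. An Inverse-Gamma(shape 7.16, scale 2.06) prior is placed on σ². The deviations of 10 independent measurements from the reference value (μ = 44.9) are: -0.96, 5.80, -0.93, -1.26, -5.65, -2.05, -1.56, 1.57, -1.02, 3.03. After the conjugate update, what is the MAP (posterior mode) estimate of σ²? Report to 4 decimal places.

With known mean μ and an Inverse-Gamma(α, β) prior on σ², the Normal likelihood is conjugate: posterior is Inv-Gamma(α + n/2, β + Σ(xᵢ−μ)²/2).
Σ(xᵢ−μ)² = (-0.96)² + (5.80)² + (-0.93)² + (-1.26)² + (-5.65)² + (-2.05)² + (-1.56)² + (1.57)² + (-1.02)² + (3.03)² = 88.2589.
Posterior: Inv-Gamma(7.16 + 10/2, 2.06 + 88.2589/2) = Inv-Gamma(12.16, 46.18945).
Mode = β/(α+1) = 46.18945/13.16 = 3.5098.

3.5098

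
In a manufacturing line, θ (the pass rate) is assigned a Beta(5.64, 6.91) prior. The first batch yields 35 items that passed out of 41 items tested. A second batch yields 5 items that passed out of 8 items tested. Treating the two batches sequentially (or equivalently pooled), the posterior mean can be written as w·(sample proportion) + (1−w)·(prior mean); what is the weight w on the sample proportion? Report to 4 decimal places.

0.7961

The Beta prior is conjugate to a Binomial/Bernoulli likelihood; the update adds successes to α and failures to β.
Total number of items tested: n = 41 + 8 = 49.
Posterior mean = (α₀+k)/(α₀+β₀+n) = [n/(α₀+β₀+n)]·(k/n) + [(α₀+β₀)/(α₀+β₀+n)]·α₀/(α₀+β₀), so only n and the prior enter the weight.
The weight on the data is w = n/(α₀+β₀+n) = 49/(5.64+6.91+49) = 49/61.55 = 0.7961.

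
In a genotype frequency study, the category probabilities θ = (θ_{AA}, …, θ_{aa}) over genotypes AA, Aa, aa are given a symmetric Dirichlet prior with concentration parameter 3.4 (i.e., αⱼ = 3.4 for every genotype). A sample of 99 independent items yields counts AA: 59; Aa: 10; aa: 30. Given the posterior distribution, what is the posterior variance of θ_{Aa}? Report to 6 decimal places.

0.000977

The Dirichlet prior is conjugate to the Multinomial likelihood: each posterior αⱼ = prior αⱼ + observed count nⱼ.
Posterior concentration: (62.4, 13.4, 33.4), total = 109.2.
Var[θ_j] = α_j(Σα−α_j)/((Σα)²(Σα+1)) = 13.4·95.8/(109.2²·110.2) = 0.000977.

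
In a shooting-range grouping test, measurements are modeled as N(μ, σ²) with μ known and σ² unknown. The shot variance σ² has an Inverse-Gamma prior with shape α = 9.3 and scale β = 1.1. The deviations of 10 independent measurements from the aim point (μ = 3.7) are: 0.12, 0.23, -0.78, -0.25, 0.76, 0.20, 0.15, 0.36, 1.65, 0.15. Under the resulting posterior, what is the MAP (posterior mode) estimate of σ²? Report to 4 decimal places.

0.2109

With known mean μ and an Inverse-Gamma(α, β) prior on σ², the Normal likelihood is conjugate: posterior is Inv-Gamma(α + n/2, β + Σ(xᵢ−μ)²/2).
Σ(xᵢ−μ)² = (0.12)² + (0.23)² + (-0.78)² + (-0.25)² + (0.76)² + (0.20)² + (0.15)² + (0.36)² + (1.65)² + (0.15)² = 4.2529.
Posterior: Inv-Gamma(9.3 + 10/2, 1.1 + 4.2529/2) = Inv-Gamma(14.30, 3.22645).
Mode = β/(α+1) = 3.22645/15.30 = 0.2109.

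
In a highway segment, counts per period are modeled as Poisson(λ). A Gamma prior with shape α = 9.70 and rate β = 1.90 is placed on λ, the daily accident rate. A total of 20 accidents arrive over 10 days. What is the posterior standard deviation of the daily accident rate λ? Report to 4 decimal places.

0.4580

With a Gamma(shape α, rate β) prior, the Poisson likelihood is conjugate: the posterior is Gamma(α + ΣXᵢ, β + n).
Posterior: Gamma(α+S, β+n) = Gamma(9.70+20, 1.90+10) = Gamma(29.70, 11.90).
SD = √α/β = √29.70/11.90 = 0.4580.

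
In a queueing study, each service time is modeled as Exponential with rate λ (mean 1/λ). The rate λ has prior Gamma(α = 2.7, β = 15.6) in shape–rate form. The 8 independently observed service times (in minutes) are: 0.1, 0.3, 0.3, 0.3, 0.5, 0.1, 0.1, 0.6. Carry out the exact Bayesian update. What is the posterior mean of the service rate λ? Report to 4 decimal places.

0.5978

With a Gamma(shape α, rate β) prior on the exponential rate λ, the posterior after n observations with total T = Σxᵢ is Gamma(α+n, β+T).
Sum of observations T = 2.3 minutes; n = 8.
Posterior: Gamma(2.7+8, 15.6+2.3) = Gamma(10.7, 17.9).
Posterior mean of λ = α/β = 10.7/17.9 = 0.5978.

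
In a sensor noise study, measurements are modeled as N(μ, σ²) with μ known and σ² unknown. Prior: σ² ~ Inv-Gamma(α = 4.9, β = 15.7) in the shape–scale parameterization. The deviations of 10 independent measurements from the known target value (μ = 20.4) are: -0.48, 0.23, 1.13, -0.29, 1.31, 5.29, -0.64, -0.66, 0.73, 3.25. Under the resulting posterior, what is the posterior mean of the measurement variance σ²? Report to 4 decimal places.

4.1958

With known mean μ and an Inverse-Gamma(α, β) prior on σ², the Normal likelihood is conjugate: posterior is Inv-Gamma(α + n/2, β + Σ(xᵢ−μ)²/2).
Σ(xᵢ−μ)² = (-0.48)² + (0.23)² + (1.13)² + (-0.29)² + (1.31)² + (5.29)² + (-0.64)² + (-0.66)² + (0.73)² + (3.25)² = 43.2851.
Posterior: Inv-Gamma(4.9 + 10/2, 15.7 + 43.2851/2) = Inv-Gamma(9.90, 37.34255).
E[σ²|data] = β/(α−1) = 37.34255/8.90 = 4.1958.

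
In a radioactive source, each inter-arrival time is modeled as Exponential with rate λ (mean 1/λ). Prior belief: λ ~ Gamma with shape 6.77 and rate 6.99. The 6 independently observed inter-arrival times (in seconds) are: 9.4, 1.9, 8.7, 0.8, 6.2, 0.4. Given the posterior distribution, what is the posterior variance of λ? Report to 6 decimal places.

With a Gamma(shape α, rate β) prior on the exponential rate λ, the posterior after n observations with total T = Σxᵢ is Gamma(α+n, β+T).
Sum of observations T = 27.4 seconds; n = 6.
Posterior: Gamma(6.77+6, 6.99+27.4) = Gamma(12.77, 34.39).
Var = α/β² = 0.010798.

0.010798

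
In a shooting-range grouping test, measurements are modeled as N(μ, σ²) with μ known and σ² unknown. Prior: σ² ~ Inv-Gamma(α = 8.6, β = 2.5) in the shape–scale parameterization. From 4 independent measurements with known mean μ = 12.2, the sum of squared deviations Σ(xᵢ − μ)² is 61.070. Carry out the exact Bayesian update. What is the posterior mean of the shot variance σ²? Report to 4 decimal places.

3.4411

With known mean μ and an Inverse-Gamma(α, β) prior on σ², the Normal likelihood is conjugate: posterior is Inv-Gamma(α + n/2, β + Σ(xᵢ−μ)²/2).
Posterior: Inv-Gamma(8.6 + 4/2, 2.5 + 61.070/2) = Inv-Gamma(10.60, 33.0350).
E[σ²|data] = β/(α−1) = 33.0350/9.60 = 3.4411.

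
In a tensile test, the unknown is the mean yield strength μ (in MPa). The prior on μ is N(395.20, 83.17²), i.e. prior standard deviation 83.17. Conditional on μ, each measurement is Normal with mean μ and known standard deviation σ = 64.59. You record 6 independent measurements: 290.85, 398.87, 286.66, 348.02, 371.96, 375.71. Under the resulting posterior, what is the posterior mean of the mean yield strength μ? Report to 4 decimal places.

For Normal data with known variance σ², a Normal(μ₀, σ₀²) prior on μ is conjugate. Posterior precision = 1/σ₀² + n/σ²; posterior mean is the precision-weighted average of μ₀ and x̄.
Σxᵢ = 290.85 + 398.87 + 286.66 + 348.02 + 371.96 + 375.71 = 2072.07, so n·x̄ = 2072.07.
σ₀² = 83.17² = 6917.2489, σ² = 64.59² = 4171.8681; σ² + n·σ₀² = 4171.8681 + 6·6917.2489 = 45675.3615.
Posterior mean = (μ₀/σ₀² + n·x̄/σ²)/(1/σ₀² + n/σ²) = (σ²·μ₀ + σ₀²·n·x̄)/(σ² + n·σ₀²) = (4171.8681·395.20 + 6917.2489·2072.07)/45675.3615 = 15981746.201343/45675.3615 = 349.8986.

349.8986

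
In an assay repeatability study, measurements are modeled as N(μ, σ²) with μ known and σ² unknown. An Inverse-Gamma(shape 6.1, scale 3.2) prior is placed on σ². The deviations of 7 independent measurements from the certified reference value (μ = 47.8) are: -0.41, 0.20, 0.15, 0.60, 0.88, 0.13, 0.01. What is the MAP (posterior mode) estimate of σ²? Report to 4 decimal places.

With known mean μ and an Inverse-Gamma(α, β) prior on σ², the Normal likelihood is conjugate: posterior is Inv-Gamma(α + n/2, β + Σ(xᵢ−μ)²/2).
Σ(xᵢ−μ)² = (-0.41)² + (0.20)² + (0.15)² + (0.60)² + (0.88)² + (0.13)² + (0.01)² = 1.3820.
Posterior: Inv-Gamma(6.1 + 7/2, 3.2 + 1.3820/2) = Inv-Gamma(9.60, 3.89100).
Mode = β/(α+1) = 3.89100/10.60 = 0.3671.

0.3671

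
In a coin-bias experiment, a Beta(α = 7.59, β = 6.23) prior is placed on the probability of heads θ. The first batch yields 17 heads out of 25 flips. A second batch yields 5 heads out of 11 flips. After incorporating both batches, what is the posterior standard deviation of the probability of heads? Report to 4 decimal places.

The Beta prior is conjugate to a Binomial/Bernoulli likelihood; the update adds successes to α and failures to β.
After batch 1: Beta(7.59+17, 6.23+8) = Beta(24.59, 14.23).
After batch 2: Beta(24.59+5, 14.23+6) = Beta(29.59, 20.23).
Var = αβ/((α+β)²(α+β+1)) = 29.59·20.23/(49.82²·50.82) = 0.00474568; SD = √0.00474568 = 0.0689.

0.0689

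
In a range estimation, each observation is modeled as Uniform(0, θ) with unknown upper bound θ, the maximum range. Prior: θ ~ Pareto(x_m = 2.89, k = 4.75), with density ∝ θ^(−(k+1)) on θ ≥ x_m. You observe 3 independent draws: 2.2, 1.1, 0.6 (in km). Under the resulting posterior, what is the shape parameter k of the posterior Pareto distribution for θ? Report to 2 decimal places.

7.75

A Pareto(scale x_m, shape k) prior on the upper bound θ of Uniform(0, θ) is conjugate: posterior is Pareto(max(x_m, max xᵢ), k + n).
Sample maximum = 2.2; prior scale x_m = 2.89 → posterior scale = max = 2.89.
Posterior shape = 4.75 + 3 = 7.75.
Posterior shape k = 7.75.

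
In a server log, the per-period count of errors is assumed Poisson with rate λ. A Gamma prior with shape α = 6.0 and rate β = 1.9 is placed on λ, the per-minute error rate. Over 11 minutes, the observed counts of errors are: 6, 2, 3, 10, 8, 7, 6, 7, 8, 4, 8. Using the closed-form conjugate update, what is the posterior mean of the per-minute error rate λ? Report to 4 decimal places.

5.8140

With a Gamma(shape α, rate β) prior, the Poisson likelihood is conjugate: the posterior is Gamma(α + ΣXᵢ, β + n).
Sum of counts S = 69 over n = 11 minutes.
Posterior: Gamma(α+S, β+n) = Gamma(6.0+69, 1.9+11) = Gamma(75.0, 12.9).
Posterior mean = α/β = 75.0/12.9 = 5.8140.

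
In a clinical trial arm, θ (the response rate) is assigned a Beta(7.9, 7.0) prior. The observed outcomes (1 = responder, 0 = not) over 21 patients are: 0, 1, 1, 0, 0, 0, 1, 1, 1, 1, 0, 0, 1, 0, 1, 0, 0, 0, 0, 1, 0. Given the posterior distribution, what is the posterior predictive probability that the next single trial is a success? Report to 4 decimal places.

0.4708

The Beta prior is conjugate to a Binomial/Bernoulli likelihood; the update adds successes to α and failures to β.
Posterior: Beta(α+k, β+n−k) = Beta(7.9+9, 7.0+12) = Beta(16.9, 19.0).
For a single future Bernoulli trial, P(success | data) = α/(α+β) = 0.4708.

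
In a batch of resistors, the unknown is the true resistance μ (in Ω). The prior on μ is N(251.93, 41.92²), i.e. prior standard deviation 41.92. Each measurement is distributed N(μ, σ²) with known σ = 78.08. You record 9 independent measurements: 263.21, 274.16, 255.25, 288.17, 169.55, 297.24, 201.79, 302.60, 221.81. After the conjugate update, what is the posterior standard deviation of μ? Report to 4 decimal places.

For Normal data with known variance σ², a Normal(μ₀, σ₀²) prior on μ is conjugate. Posterior precision = 1/σ₀² + n/σ²; posterior mean is the precision-weighted average of μ₀ and x̄.
σ₀² = 41.92² = 1757.2864, σ² = 78.08² = 6096.4864; σ² + n·σ₀² = 6096.4864 + 9·1757.2864 = 21912.064.
Posterior precision = 1/σ₀² + n/σ² = 1/1757.2864 + 9/6096.4864 = (σ² + n·σ₀²)/(σ₀²σ²) = 21912.064/(1757.2864·6096.4864); posterior variance σₙ² = σ₀²σ²/(σ² + n·σ₀²) = 1757.2864·6096.4864/21912.064 = 488.921201.
Posterior SD = √σₙ² = √(1757.2864·6096.4864/21912.064) = 22.1116.

22.1116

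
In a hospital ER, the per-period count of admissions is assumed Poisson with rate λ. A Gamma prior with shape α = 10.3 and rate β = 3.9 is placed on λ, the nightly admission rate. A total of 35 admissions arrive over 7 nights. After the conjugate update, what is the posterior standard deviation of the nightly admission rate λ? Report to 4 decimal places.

With a Gamma(shape α, rate β) prior, the Poisson likelihood is conjugate: the posterior is Gamma(α + ΣXᵢ, β + n).
Posterior: Gamma(α+S, β+n) = Gamma(10.3+35, 3.9+7) = Gamma(45.3, 10.9).
SD = √α/β = √45.3/10.9 = 0.6175.

0.6175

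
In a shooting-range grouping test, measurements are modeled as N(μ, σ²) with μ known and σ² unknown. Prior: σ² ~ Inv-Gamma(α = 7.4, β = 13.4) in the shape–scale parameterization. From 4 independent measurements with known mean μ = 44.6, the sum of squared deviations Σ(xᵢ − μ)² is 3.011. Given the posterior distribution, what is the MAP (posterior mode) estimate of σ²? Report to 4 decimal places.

With known mean μ and an Inverse-Gamma(α, β) prior on σ², the Normal likelihood is conjugate: posterior is Inv-Gamma(α + n/2, β + Σ(xᵢ−μ)²/2).
Posterior: Inv-Gamma(7.4 + 4/2, 13.4 + 3.011/2) = Inv-Gamma(9.40, 14.9055).
Mode = β/(α+1) = 14.9055/10.40 = 1.4332.

1.4332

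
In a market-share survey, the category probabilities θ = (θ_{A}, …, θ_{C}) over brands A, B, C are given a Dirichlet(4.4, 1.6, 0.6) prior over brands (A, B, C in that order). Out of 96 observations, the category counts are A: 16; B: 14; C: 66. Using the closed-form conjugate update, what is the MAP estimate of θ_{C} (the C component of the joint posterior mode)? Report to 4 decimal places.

0.6586

The Dirichlet prior is conjugate to the Multinomial likelihood: each posterior αⱼ = prior αⱼ + observed count nⱼ.
Posterior concentration: (20.4, 15.6, 66.6), total = 102.6.
Joint mode component: (α_{C}−1)/(Σα−K) = 65.6/99.6 = 0.6586.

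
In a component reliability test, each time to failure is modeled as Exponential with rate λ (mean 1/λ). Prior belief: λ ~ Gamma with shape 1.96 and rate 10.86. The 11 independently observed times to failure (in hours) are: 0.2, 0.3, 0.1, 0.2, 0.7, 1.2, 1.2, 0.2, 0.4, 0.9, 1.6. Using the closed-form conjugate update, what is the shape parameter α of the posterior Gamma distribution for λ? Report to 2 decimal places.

With a Gamma(shape α, rate β) prior on the exponential rate λ, the posterior after n observations with total T = Σxᵢ is Gamma(α+n, β+T).
Sum of observations T = 7.0 hours; n = 11.
Posterior: Gamma(1.96+11, 10.86+7.0) = Gamma(12.96, 17.86).
Posterior α = 12.96.

12.96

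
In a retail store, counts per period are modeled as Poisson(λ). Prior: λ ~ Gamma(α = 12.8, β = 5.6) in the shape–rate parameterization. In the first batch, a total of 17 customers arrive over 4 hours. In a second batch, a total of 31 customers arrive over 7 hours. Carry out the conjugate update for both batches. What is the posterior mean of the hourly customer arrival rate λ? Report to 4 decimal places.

3.6627

With a Gamma(shape α, rate β) prior, the Poisson likelihood is conjugate: the posterior is Gamma(α + ΣXᵢ, β + n).
After batch 1: Gamma(α+S, β+n) = Gamma(12.8+17, 5.6+4) = Gamma(29.8, 9.6).
After batch 2: Gamma(α+S, β+n) = Gamma(29.8+31, 9.6+7) = Gamma(60.8, 16.6).
Posterior mean = α/β = 60.8/16.6 = 3.6627.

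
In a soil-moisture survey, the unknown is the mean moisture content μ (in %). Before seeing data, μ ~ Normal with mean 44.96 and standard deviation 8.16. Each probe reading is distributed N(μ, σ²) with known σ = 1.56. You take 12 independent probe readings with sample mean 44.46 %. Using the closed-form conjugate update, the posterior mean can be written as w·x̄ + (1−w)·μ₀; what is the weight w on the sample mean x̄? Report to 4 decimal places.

0.9970

For Normal data with known variance σ², a Normal(μ₀, σ₀²) prior on μ is conjugate. Posterior precision = 1/σ₀² + n/σ²; posterior mean is the precision-weighted average of μ₀ and x̄.
σ₀² = 8.16² = 66.5856, σ² = 1.56² = 2.4336. Prior precision 1/σ₀² = 1/66.5856; data precision n/σ² = 12/2.4336.
w = (n/σ²)/(1/σ₀² + n/σ²) = n·σ₀²/(σ² + n·σ₀²) = 12·66.5856/(2.4336 + 12·66.5856) = 799.0272/801.4608 = 0.9970.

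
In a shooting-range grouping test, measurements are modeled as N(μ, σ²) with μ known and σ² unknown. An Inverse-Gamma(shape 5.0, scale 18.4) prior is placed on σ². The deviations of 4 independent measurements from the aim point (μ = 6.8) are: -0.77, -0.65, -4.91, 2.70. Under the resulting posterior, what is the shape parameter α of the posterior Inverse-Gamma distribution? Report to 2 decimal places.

With known mean μ and an Inverse-Gamma(α, β) prior on σ², the Normal likelihood is conjugate: posterior is Inv-Gamma(α + n/2, β + Σ(xᵢ−μ)²/2).
Σ(xᵢ−μ)² = (-0.77)² + (-0.65)² + (-4.91)² + (2.70)² = 32.4135.
Posterior: Inv-Gamma(5.0 + 4/2, 18.4 + 32.4135/2) = Inv-Gamma(7.00, 34.60675).
Posterior α = 7.00.

7.00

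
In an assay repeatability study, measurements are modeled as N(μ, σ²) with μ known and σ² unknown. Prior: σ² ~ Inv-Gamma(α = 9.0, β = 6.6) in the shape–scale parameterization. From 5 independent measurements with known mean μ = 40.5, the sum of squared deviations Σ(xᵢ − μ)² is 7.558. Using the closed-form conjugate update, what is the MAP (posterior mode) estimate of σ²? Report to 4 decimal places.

With known mean μ and an Inverse-Gamma(α, β) prior on σ², the Normal likelihood is conjugate: posterior is Inv-Gamma(α + n/2, β + Σ(xᵢ−μ)²/2).
Posterior: Inv-Gamma(9.0 + 5/2, 6.6 + 7.558/2) = Inv-Gamma(11.50, 10.3790).
Mode = β/(α+1) = 10.3790/12.50 = 0.8303.

0.8303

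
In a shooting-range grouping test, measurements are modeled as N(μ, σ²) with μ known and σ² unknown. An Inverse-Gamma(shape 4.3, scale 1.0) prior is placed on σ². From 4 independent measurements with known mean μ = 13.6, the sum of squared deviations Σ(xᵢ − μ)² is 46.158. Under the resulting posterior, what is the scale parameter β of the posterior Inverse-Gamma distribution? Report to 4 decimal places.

24.0790

With known mean μ and an Inverse-Gamma(α, β) prior on σ², the Normal likelihood is conjugate: posterior is Inv-Gamma(α + n/2, β + Σ(xᵢ−μ)²/2).
Posterior: Inv-Gamma(4.3 + 4/2, 1.0 + 46.158/2) = Inv-Gamma(6.30, 24.0790).
Posterior β = 24.0790.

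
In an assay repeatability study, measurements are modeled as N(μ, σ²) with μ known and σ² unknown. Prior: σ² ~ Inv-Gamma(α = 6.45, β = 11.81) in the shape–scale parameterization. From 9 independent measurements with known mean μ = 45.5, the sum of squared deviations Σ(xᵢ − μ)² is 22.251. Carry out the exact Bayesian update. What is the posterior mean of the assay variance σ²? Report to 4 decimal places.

2.3051

With known mean μ and an Inverse-Gamma(α, β) prior on σ², the Normal likelihood is conjugate: posterior is Inv-Gamma(α + n/2, β + Σ(xᵢ−μ)²/2).
Posterior: Inv-Gamma(6.45 + 9/2, 11.81 + 22.251/2) = Inv-Gamma(10.95, 22.9355).
E[σ²|data] = β/(α−1) = 22.9355/9.95 = 2.3051.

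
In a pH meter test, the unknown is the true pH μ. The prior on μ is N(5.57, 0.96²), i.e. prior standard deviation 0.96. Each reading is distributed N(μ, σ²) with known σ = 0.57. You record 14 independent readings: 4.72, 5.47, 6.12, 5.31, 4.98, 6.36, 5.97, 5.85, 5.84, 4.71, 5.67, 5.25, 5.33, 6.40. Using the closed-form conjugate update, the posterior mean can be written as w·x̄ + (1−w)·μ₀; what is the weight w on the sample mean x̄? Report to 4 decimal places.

For Normal data with known variance σ², a Normal(μ₀, σ₀²) prior on μ is conjugate. Posterior precision = 1/σ₀² + n/σ²; posterior mean is the precision-weighted average of μ₀ and x̄.
σ₀² = 0.96² = 0.9216, σ² = 0.57² = 0.3249. Prior precision 1/σ₀² = 1/0.9216; data precision n/σ² = 14/0.3249.
w = (n/σ²)/(1/σ₀² + n/σ²) = n·σ₀²/(σ² + n·σ₀²) = 14·0.9216/(0.3249 + 14·0.9216) = 12.9024/13.2273 = 0.9754.

0.9754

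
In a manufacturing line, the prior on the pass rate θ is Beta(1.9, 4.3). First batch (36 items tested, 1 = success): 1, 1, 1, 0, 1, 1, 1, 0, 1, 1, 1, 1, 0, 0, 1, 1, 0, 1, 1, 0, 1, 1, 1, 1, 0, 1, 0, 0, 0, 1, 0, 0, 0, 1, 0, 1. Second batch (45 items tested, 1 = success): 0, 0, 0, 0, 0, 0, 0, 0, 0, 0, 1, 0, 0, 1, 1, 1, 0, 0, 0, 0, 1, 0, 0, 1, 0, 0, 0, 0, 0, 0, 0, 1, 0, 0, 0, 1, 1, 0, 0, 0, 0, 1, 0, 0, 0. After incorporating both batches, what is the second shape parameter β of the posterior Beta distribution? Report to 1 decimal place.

53.3

The Beta prior is conjugate to a Binomial/Bernoulli likelihood; the update adds successes to α and failures to β.
After batch 1: Beta(1.9+22, 4.3+14) = Beta(23.9, 18.3).
After batch 2: Beta(23.9+10, 18.3+35) = Beta(33.9, 53.3).
Posterior β = 53.3.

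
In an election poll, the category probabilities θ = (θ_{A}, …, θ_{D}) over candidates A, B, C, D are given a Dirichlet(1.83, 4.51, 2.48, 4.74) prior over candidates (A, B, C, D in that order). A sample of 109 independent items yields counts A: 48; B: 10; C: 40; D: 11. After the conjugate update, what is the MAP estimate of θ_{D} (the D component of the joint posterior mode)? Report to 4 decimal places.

0.1243

The Dirichlet prior is conjugate to the Multinomial likelihood: each posterior αⱼ = prior αⱼ + observed count nⱼ.
Posterior concentration: (49.83, 14.51, 42.48, 15.74), total = 122.56.
Joint mode component: (α_{D}−1)/(Σα−K) = 14.74/118.56 = 0.1243.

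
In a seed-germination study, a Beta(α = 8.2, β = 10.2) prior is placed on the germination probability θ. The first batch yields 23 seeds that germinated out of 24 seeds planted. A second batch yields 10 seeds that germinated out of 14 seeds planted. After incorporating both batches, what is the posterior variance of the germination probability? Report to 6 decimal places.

The Beta prior is conjugate to a Binomial/Bernoulli likelihood; the update adds successes to α and failures to β.
After batch 1: Beta(8.2+23, 10.2+1) = Beta(31.2, 11.2).
After batch 2: Beta(31.2+10, 11.2+4) = Beta(41.2, 15.2).
Var = αβ/((α+β)²(α+β+1)) = 41.2·15.2/(56.4²·57.4) = 0.003430.

0.003430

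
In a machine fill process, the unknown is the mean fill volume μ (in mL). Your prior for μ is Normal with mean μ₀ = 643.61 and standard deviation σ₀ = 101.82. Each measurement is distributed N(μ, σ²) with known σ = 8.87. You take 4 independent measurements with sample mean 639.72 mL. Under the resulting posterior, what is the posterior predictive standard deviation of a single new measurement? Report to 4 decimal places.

For Normal data with known variance σ², a Normal(μ₀, σ₀²) prior on μ is conjugate. Posterior precision = 1/σ₀² + n/σ²; posterior mean is the precision-weighted average of μ₀ and x̄.
σ₀² = 101.82² = 10367.3124, σ² = 8.87² = 78.6769; σ² + n·σ₀² = 78.6769 + 4·10367.3124 = 41547.9265.
Posterior precision = 1/σ₀² + n/σ² = 1/10367.3124 + 4/78.6769 = (σ² + n·σ₀²)/(σ₀²σ²) = 41547.9265/(10367.3124·78.6769); posterior variance σₙ² = σ₀²σ²/(σ² + n·σ₀²) = 10367.3124·78.6769/41547.9265 = 19.631979.
Predictive variance for one new observation = σₙ² + σ² = 10367.3124·78.6769/41547.9265 + 78.6769 = σ²·(σ₀² + 41547.9265)/41547.9265 = 78.6769·51915.2389/41547.9265 = 98.308879; SD = √(78.6769·51915.2389/41547.9265) = 9.9151.

9.9151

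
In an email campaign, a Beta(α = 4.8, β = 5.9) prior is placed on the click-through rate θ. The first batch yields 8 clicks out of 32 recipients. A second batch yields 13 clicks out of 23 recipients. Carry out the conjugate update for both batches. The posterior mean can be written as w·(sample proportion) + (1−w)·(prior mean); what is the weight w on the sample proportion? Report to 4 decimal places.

The Beta prior is conjugate to a Binomial/Bernoulli likelihood; the update adds successes to α and failures to β.
Total number of recipients: n = 32 + 23 = 55.
Posterior mean = (α₀+k)/(α₀+β₀+n) = [n/(α₀+β₀+n)]·(k/n) + [(α₀+β₀)/(α₀+β₀+n)]·α₀/(α₀+β₀), so only n and the prior enter the weight.
The weight on the data is w = n/(α₀+β₀+n) = 55/(4.8+5.9+55) = 55/65.7 = 0.8371.

0.8371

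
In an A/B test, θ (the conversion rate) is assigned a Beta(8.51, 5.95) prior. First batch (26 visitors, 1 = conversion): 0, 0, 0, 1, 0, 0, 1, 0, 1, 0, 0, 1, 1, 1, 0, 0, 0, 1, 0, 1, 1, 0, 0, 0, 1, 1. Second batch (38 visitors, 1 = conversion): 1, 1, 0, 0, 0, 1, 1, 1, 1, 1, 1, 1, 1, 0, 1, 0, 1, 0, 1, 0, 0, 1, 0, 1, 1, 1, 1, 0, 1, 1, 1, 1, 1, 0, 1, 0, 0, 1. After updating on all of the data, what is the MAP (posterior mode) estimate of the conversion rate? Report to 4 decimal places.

The Beta prior is conjugate to a Binomial/Bernoulli likelihood; the update adds successes to α and failures to β.
After batch 1: Beta(8.51+11, 5.95+15) = Beta(19.51, 20.95).
After batch 2: Beta(19.51+25, 20.95+13) = Beta(44.51, 33.95).
Mode of Beta(a,b) for a,b>1 is (a−1)/(a+b−2) = 43.51/76.46 = 0.5691.

0.5691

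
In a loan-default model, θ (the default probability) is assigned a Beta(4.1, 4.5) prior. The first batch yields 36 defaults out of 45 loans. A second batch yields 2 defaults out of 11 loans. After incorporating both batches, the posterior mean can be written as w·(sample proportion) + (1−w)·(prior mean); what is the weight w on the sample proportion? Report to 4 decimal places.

The Beta prior is conjugate to a Binomial/Bernoulli likelihood; the update adds successes to α and failures to β.
Total number of loans: n = 45 + 11 = 56.
Posterior mean = (α₀+k)/(α₀+β₀+n) = [n/(α₀+β₀+n)]·(k/n) + [(α₀+β₀)/(α₀+β₀+n)]·α₀/(α₀+β₀), so only n and the prior enter the weight.
The weight on the data is w = n/(α₀+β₀+n) = 56/(4.1+4.5+56) = 56/64.6 = 0.8669.

0.8669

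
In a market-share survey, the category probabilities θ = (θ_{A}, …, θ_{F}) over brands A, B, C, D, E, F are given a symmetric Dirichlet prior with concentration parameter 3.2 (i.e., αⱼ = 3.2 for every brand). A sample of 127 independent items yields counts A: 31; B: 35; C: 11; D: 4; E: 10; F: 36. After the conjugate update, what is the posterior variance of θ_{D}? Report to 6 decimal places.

0.000318

The Dirichlet prior is conjugate to the Multinomial likelihood: each posterior αⱼ = prior αⱼ + observed count nⱼ.
Posterior concentration: (34.2, 38.2, 14.2, 7.2, 13.2, 39.2), total = 146.2.
Var[θ_j] = α_j(Σα−α_j)/((Σα)²(Σα+1)) = 7.2·139.0/(146.2²·147.2) = 0.000318.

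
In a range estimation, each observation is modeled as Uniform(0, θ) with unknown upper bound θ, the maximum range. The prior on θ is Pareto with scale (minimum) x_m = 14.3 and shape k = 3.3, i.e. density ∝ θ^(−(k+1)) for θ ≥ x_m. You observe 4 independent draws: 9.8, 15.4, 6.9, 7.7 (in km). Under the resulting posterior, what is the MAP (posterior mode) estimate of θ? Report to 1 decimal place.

A Pareto(scale x_m, shape k) prior on the upper bound θ of Uniform(0, θ) is conjugate: posterior is Pareto(max(x_m, max xᵢ), k + n).
Sample maximum = 15.4; prior scale x_m = 14.3 → posterior scale = max = 15.4.
Posterior shape = 3.3 + 4 = 7.3.
The Pareto density is decreasing on [x_m, ∞), so the mode is x_m = 15.4.

15.4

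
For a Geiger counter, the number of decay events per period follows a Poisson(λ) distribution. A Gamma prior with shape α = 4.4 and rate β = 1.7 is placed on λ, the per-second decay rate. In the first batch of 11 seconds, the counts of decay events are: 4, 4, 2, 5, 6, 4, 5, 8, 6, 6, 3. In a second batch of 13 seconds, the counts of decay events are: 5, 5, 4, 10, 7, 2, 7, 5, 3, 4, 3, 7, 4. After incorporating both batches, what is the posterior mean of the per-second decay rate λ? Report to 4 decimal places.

With a Gamma(shape α, rate β) prior, the Poisson likelihood is conjugate: the posterior is Gamma(α + ΣXᵢ, β + n).
Batch 1: sum of counts S = 53 over n = 11 seconds.
After batch 1: Gamma(α+S, β+n) = Gamma(4.4+53, 1.7+11) = Gamma(57.4, 12.7).
Batch 2: sum of counts S = 66 over n = 13 seconds.
After batch 2: Gamma(α+S, β+n) = Gamma(57.4+66, 12.7+13) = Gamma(123.4, 25.7).
Posterior mean = α/β = 123.4/25.7 = 4.8016.

4.8016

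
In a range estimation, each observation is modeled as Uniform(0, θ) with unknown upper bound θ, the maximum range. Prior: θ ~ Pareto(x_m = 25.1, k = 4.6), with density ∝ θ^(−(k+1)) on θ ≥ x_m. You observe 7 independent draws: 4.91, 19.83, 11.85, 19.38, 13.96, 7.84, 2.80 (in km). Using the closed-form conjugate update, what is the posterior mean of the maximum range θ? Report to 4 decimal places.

A Pareto(scale x_m, shape k) prior on the upper bound θ of Uniform(0, θ) is conjugate: posterior is Pareto(max(x_m, max xᵢ), k + n).
Sample maximum = 19.83; prior scale x_m = 25.1 → posterior scale = max = 25.10.
Posterior shape = 4.6 + 7 = 11.6.
E[θ|data] = k·x_m/(k−1) = 11.6·25.10/10.6 = 27.4679.

27.4679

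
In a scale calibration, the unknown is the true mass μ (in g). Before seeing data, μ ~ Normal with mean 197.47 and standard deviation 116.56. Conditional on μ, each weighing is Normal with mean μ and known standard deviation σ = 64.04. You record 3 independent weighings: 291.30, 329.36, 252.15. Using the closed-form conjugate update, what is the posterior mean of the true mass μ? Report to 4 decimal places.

282.3919

For Normal data with known variance σ², a Normal(μ₀, σ₀²) prior on μ is conjugate. Posterior precision = 1/σ₀² + n/σ²; posterior mean is the precision-weighted average of μ₀ and x̄.
Σxᵢ = 291.30 + 329.36 + 252.15 = 872.81, so n·x̄ = 872.81.
σ₀² = 116.56² = 13586.2336, σ² = 64.04² = 4101.1216; σ² + n·σ₀² = 4101.1216 + 3·13586.2336 = 44859.8224.
Posterior mean = (μ₀/σ₀² + n·x̄/σ²)/(1/σ₀² + n/σ²) = (σ²·μ₀ + σ₀²·n·x̄)/(σ² + n·σ₀²) = (4101.1216·197.47 + 13586.2336·872.81)/44859.8224 = 12668049.030768/44859.8224 = 282.3919.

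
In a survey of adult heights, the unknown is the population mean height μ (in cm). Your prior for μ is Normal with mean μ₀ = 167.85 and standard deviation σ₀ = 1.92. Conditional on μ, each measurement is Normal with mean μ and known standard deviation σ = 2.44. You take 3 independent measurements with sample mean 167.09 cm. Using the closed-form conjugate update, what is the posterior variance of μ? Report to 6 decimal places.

For Normal data with known variance σ², a Normal(μ₀, σ₀²) prior on μ is conjugate. Posterior precision = 1/σ₀² + n/σ²; posterior mean is the precision-weighted average of μ₀ and x̄.
σ₀² = 1.92² = 3.6864, σ² = 2.44² = 5.9536; σ² + n·σ₀² = 5.9536 + 3·3.6864 = 17.0128.
Posterior precision = 1/σ₀² + n/σ² = 1/3.6864 + 3/5.9536 = (σ² + n·σ₀²)/(σ₀²σ²) = 17.0128/(3.6864·5.9536); posterior variance σₙ² = σ₀²σ²/(σ² + n·σ₀²) = 3.6864·5.9536/17.0128 = 1.290049.

1.290049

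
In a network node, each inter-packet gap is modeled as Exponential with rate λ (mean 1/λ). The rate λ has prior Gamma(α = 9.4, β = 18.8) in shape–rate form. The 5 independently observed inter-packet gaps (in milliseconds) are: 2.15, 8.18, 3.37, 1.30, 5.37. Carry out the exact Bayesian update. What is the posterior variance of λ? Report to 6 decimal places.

0.009385

With a Gamma(shape α, rate β) prior on the exponential rate λ, the posterior after n observations with total T = Σxᵢ is Gamma(α+n, β+T).
Sum of observations T = 20.37 milliseconds; n = 5.
Posterior: Gamma(9.4+5, 18.8+20.37) = Gamma(14.4, 39.17).
Var = α/β² = 0.009385.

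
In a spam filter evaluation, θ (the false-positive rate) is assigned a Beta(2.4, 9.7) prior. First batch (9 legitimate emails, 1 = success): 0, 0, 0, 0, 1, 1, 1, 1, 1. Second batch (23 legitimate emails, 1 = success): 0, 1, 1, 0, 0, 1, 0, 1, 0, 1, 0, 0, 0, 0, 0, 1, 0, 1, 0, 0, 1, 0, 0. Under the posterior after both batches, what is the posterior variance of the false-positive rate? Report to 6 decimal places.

0.005039

The Beta prior is conjugate to a Binomial/Bernoulli likelihood; the update adds successes to α and failures to β.
After batch 1: Beta(2.4+5, 9.7+4) = Beta(7.4, 13.7).
After batch 2: Beta(7.4+8, 13.7+15) = Beta(15.4, 28.7).
Var = αβ/((α+β)²(α+β+1)) = 15.4·28.7/(44.1²·45.1) = 0.005039.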